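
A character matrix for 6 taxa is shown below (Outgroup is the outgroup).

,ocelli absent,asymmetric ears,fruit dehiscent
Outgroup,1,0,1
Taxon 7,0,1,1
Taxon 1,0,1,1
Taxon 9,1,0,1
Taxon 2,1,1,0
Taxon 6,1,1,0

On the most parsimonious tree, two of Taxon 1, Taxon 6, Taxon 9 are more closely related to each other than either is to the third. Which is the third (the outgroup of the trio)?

Taxon 9

Character polarity is set by the outgroup: the derived state is whichever differs from the outgroup's state, so for ocelli absent, fruit dehiscent the derived state is '0', and for the remaining characters it is '1'.
ocelli absent (derived state '0') is shared by Taxon 1 and Taxon 7 — a synapomorphy uniting that clade.
asymmetric ears: derived state '1' in Taxon 1, Taxon 2, Taxon 6, and Taxon 7 only — synapomorphy for {Taxon 1, Taxon 2, Taxon 6, Taxon 7}.
Only Taxon 2 and Taxon 6 show the derived state '0' for fruit dehiscent, supporting them as a clade.
Most parsimonious ingroup topology: (((Taxon 7,Taxon 1),(Taxon 2,Taxon 6)),Taxon 9).
Taxon 6 and Taxon 1 share a more recent common ancestor with each other than either does with Taxon 9, so Taxon 9 is the least closely related of the three.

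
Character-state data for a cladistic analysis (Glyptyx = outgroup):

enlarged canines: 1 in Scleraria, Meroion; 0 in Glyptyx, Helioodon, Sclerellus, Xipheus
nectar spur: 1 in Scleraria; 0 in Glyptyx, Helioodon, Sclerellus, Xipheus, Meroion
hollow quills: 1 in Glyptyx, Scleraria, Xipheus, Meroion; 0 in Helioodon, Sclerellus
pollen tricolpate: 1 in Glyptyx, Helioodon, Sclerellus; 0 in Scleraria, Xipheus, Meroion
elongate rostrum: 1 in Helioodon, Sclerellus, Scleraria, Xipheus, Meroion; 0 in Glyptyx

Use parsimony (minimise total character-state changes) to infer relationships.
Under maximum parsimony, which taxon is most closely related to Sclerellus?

Helioodon

Character polarity is set by the outgroup: the derived state is whichever differs from the outgroup's state, so for hollow quills, pollen tricolpate the derived state is '0', and for the remaining characters it is '1'.
enlarged canines (derived state '1') is shared by Meroion and Scleraria — a synapomorphy uniting that clade.
nectar spur: derived state '1' in Scleraria only — an autapomorphy, so it tells us nothing about relationships among taxa.
Only Helioodon and Sclerellus show the derived state '0' for hollow quills, supporting them as a clade.
pollen tricolpate (derived state '0') is shared by Meroion, Scleraria, and Xipheus — a synapomorphy uniting that clade.
elongate rostrum (derived state '1') is shared by all ingroup taxa — unites the whole ingroup.
Most parsimonious ingroup topology: ((Helioodon,Sclerellus),((Scleraria,Meroion),Xipheus)).
Sclerellus and Helioodon form a cherry on this tree, so they are sister taxa.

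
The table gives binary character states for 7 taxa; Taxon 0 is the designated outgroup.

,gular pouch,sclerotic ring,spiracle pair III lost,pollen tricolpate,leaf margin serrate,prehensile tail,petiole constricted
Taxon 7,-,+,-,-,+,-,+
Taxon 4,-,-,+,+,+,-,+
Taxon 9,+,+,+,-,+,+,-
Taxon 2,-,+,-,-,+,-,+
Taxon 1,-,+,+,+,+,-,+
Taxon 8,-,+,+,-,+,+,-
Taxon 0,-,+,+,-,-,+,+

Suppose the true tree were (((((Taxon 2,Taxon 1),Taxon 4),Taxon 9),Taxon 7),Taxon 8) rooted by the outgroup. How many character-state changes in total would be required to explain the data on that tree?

11

Map each character onto (((((Taxon 2,Taxon 1),Taxon 4),Taxon 9),Taxon 7),Taxon 8) (rooted by Taxon 0) and count the minimum state changes it requires (Fitch parsimony):
gular pouch: 1; sclerotic ring: 1; spiracle pair III lost: 2; pollen tricolpate: 2; leaf margin serrate: 1; prehensile tail: 2; petiole constricted: 2.
Total tree length = 11.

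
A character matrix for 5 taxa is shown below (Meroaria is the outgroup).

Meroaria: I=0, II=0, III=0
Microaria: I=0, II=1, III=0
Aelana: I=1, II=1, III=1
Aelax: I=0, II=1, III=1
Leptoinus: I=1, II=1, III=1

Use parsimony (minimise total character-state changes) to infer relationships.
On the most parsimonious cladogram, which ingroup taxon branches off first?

The outgroup has state '0' for every character, so '1' is the derived state throughout.
I: derived state '1' in Aelana and Leptoinus only — synapomorphy for {Aelana, Leptoinus}.
All ingroup taxa share the derived state '1' for II; it defines the ingroup but does not resolve relationships within it.
Only Aelana, Aelax, and Leptoinus show the derived state '1' for III, supporting them as a clade.
Most parsimonious ingroup topology: (Microaria,((Aelana,Leptoinus),Aelax)).
Microaria is sister to the clade containing all other ingroup taxa, so it is the earliest-diverging (most basal) ingroup lineage.

Microaria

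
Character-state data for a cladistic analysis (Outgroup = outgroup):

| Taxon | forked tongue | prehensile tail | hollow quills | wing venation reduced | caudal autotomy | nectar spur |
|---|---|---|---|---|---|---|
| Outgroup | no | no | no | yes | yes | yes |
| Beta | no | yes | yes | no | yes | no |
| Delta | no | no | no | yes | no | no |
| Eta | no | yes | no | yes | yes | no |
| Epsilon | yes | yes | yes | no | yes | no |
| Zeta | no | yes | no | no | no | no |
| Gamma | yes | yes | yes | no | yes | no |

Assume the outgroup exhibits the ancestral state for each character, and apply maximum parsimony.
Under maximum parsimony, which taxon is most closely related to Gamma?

Character polarity is set by the outgroup: the derived state is whichever differs from the outgroup's state, so for wing venation reduced, caudal autotomy, nectar spur the derived state is 'no', and for the remaining characters it is 'yes'.
forked tongue: derived state 'yes' in Epsilon and Gamma only — synapomorphy for {Epsilon, Gamma}.
prehensile tail: derived state 'yes' in Beta, Epsilon, Eta, Gamma, and Zeta only — synapomorphy for {Beta, Epsilon, Eta, Gamma, Zeta}.
hollow quills: derived state 'yes' in Beta, Epsilon, and Gamma only — synapomorphy for {Beta, Epsilon, Gamma}.
wing venation reduced: derived state 'no' in Beta, Epsilon, Gamma, and Zeta only — synapomorphy for {Beta, Epsilon, Gamma, Zeta}.
caudal autotomy groups Delta and Zeta, which is incompatible with the clades supported by the remaining characters; treating it as convergent (homoplasy) costs fewer steps than any alternative tree.
All ingroup taxa share the derived state 'no' for nectar spur; it defines the ingroup but does not resolve relationships within it.
Most parsimonious ingroup topology: ((((Beta,(Epsilon,Gamma)),Zeta),Eta),Delta).
Gamma and Epsilon form a cherry on this tree, so they are sister taxa.

Epsilon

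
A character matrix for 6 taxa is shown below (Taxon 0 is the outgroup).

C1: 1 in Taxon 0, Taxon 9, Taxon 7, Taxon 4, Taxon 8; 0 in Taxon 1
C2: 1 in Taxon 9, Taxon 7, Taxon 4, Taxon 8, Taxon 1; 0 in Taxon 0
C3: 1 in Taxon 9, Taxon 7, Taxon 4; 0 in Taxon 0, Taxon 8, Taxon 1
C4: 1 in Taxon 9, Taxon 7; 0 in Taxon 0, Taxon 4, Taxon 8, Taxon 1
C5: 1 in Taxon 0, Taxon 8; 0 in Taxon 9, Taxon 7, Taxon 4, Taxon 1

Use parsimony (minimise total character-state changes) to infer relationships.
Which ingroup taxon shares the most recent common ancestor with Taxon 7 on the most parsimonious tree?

Character polarity is set by the outgroup: the derived state is whichever differs from the outgroup's state, so for C1, C5 the derived state is '0', and for the remaining characters it is '1'.
C1: derived state '0' in Taxon 1 only — an autapomorphy, so it tells us nothing about relationships among taxa.
C2 (derived state '1') is shared by all ingroup taxa — unites the whole ingroup.
Only Taxon 4, Taxon 7, and Taxon 9 show the derived state '1' for C3, supporting them as a clade.
Only Taxon 7 and Taxon 9 show the derived state '1' for C4, supporting them as a clade.
C5: derived state '0' in Taxon 1, Taxon 4, Taxon 7, and Taxon 9 only — synapomorphy for {Taxon 1, Taxon 4, Taxon 7, Taxon 9}.
Most parsimonious ingroup topology: ((((Taxon 9,Taxon 7),Taxon 4),Taxon 1),Taxon 8).
Taxon 7 and Taxon 9 form a cherry on this tree, so they are sister taxa.

Taxon 9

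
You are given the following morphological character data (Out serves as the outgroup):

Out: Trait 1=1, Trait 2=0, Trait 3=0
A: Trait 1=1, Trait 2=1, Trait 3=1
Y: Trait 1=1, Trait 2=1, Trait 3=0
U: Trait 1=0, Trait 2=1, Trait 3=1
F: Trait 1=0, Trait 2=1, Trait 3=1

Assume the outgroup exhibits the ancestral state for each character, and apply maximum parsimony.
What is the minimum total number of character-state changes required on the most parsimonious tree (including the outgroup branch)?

Character polarity is set by the outgroup: the derived state is whichever differs from the outgroup's state, so for Trait 1 the derived state is '0', and for the remaining characters it is '1'.
Trait 1: derived state '0' in F and U only — synapomorphy for {F, U}.
All ingroup taxa share the derived state '1' for Trait 2; it defines the ingroup but does not resolve relationships within it.
Trait 3: derived state '1' in A, F, and U only — synapomorphy for {A, F, U}.
Most parsimonious ingroup topology: ((A,(U,F)),Y).
Changes per character on this tree: Trait 1: 1; Trait 2: 1; Trait 3: 1.
Total = 3.

3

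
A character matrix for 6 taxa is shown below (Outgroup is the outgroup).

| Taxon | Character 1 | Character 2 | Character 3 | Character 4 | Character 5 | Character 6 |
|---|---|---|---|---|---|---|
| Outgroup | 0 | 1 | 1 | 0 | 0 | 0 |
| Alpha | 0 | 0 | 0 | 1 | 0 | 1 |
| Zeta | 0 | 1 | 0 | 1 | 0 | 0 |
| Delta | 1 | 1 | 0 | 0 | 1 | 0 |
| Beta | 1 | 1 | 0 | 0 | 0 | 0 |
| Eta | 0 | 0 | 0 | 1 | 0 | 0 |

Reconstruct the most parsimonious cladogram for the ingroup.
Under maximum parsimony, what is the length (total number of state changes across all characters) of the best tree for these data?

6

Character polarity is set by the outgroup: the derived state is whichever differs from the outgroup's state, so for Character 2, Character 3 the derived state is '0', and for the remaining characters it is '1'.
Character 1: derived state '1' in Beta and Delta only — synapomorphy for {Beta, Delta}.
Only Alpha and Eta show the derived state '0' for Character 2, supporting them as a clade.
Character 3 (derived state '0') is shared by all ingroup taxa — unites the whole ingroup.
Character 4: derived state '1' in Alpha, Eta, and Zeta only — synapomorphy for {Alpha, Eta, Zeta}.
Character 5 (derived state '1') is unique to Delta (autapomorphy; uninformative for grouping).
Character 6: derived state '1' in Alpha only — an autapomorphy, so it tells us nothing about relationships among taxa.
Most parsimonious ingroup topology: (((Alpha,Eta),Zeta),(Delta,Beta)).
Changes per character on this tree: Character 1: 1; Character 2: 1; Character 3: 1; Character 4: 1; Character 5: 1; Character 6: 1.
Total = 6.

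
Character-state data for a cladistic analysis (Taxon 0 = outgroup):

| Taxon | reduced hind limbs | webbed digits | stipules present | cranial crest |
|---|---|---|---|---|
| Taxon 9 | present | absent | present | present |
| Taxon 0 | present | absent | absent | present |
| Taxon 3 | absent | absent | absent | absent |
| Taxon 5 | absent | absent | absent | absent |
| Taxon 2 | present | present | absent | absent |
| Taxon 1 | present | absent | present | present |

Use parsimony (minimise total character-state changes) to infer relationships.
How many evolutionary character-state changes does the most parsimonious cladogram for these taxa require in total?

Character polarity is set by the outgroup: the derived state is whichever differs from the outgroup's state, so for reduced hind limbs, cranial crest the derived state is 'absent', and for the remaining characters it is 'present'.
Only Taxon 3 and Taxon 5 show the derived state 'absent' for reduced hind limbs, supporting them as a clade.
webbed digits (derived state 'present') is unique to Taxon 2 (autapomorphy; uninformative for grouping).
stipules present (derived state 'present') is shared by Taxon 1 and Taxon 9 — a synapomorphy uniting that clade.
Only Taxon 2, Taxon 3, and Taxon 5 show the derived state 'absent' for cranial crest, supporting them as a clade.
Most parsimonious ingroup topology: (((Taxon 3,Taxon 5),Taxon 2),(Taxon 1,Taxon 9)).
Changes per character on this tree: reduced hind limbs: 1; webbed digits: 1; stipules present: 1; cranial crest: 1.
Total = 4.

4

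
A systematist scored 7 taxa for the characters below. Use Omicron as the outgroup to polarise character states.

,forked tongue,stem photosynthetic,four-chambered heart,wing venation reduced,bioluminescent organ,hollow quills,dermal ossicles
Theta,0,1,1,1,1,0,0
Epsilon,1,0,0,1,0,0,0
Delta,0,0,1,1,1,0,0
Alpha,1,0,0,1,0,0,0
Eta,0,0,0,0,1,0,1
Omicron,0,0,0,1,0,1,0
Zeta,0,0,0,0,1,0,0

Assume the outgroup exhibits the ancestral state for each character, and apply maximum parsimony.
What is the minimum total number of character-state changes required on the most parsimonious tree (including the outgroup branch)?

Character polarity is set by the outgroup: the derived state is whichever differs from the outgroup's state, so for wing venation reduced, hollow quills the derived state is '0', and for the remaining characters it is '1'.
Only Alpha and Epsilon show the derived state '1' for forked tongue, supporting them as a clade.
stem photosynthetic: derived state '1' in Theta only — an autapomorphy, so it tells us nothing about relationships among taxa.
four-chambered heart: derived state '1' in Delta and Theta only — synapomorphy for {Delta, Theta}.
wing venation reduced: derived state '0' in Eta and Zeta only — synapomorphy for {Eta, Zeta}.
bioluminescent organ: derived state '1' in Delta, Eta, Theta, and Zeta only — synapomorphy for {Delta, Eta, Theta, Zeta}.
hollow quills (derived state '0') is shared by all ingroup taxa — unites the whole ingroup.
dermal ossicles: derived state '1' in Eta only — an autapomorphy, so it tells us nothing about relationships among taxa.
Most parsimonious ingroup topology: (((Eta,Zeta),(Delta,Theta)),(Alpha,Epsilon)).
Changes per character on this tree: forked tongue: 1; stem photosynthetic: 1; four-chambered heart: 1; wing venation reduced: 1; bioluminescent organ: 1; hollow quills: 1; dermal ossicles: 1.
Total = 7.

7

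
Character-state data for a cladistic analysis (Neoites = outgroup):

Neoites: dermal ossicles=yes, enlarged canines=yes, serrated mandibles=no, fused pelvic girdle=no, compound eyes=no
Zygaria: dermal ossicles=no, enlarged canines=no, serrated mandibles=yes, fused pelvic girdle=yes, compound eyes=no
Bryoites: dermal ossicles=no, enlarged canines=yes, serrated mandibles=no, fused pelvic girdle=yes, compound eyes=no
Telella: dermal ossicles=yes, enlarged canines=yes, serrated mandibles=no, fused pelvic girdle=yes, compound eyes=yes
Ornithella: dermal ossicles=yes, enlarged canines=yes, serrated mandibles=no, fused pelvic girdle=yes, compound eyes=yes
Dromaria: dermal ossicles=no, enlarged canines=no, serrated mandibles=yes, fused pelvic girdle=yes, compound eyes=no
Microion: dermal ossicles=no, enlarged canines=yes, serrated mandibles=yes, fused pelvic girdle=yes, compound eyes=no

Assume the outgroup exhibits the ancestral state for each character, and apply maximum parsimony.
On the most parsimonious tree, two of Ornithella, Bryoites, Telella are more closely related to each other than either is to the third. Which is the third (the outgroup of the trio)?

Bryoites

Character polarity is set by the outgroup: the derived state is whichever differs from the outgroup's state, so for dermal ossicles, enlarged canines the derived state is 'no', and for the remaining characters it is 'yes'.
Only Bryoites, Dromaria, Microion, and Zygaria show the derived state 'no' for dermal ossicles, supporting them as a clade.
Only Dromaria and Zygaria show the derived state 'no' for enlarged canines, supporting them as a clade.
serrated mandibles (derived state 'yes') is shared by Dromaria, Microion, and Zygaria — a synapomorphy uniting that clade.
fused pelvic girdle (derived state 'yes') is shared by all ingroup taxa — unites the whole ingroup.
compound eyes: derived state 'yes' in Ornithella and Telella only — synapomorphy for {Ornithella, Telella}.
Most parsimonious ingroup topology: ((((Zygaria,Dromaria),Microion),Bryoites),(Telella,Ornithella)).
Ornithella and Telella share a more recent common ancestor with each other than either does with Bryoites, so Bryoites is the least closely related of the three.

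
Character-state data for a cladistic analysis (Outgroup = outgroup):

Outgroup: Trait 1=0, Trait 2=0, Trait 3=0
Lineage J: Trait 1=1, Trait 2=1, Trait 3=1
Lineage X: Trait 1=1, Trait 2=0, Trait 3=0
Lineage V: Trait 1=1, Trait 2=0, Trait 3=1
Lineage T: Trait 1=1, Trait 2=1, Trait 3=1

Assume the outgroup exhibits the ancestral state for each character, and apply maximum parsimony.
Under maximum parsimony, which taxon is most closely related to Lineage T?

The outgroup has state '0' for every character, so '1' is the derived state throughout.
All ingroup taxa share the derived state '1' for Trait 1; it defines the ingroup but does not resolve relationships within it.
Trait 2: derived state '1' in Lineage J and Lineage T only — synapomorphy for {Lineage J, Lineage T}.
Only Lineage J, Lineage T, and Lineage V show the derived state '1' for Trait 3, supporting them as a clade.
Most parsimonious ingroup topology: (((Lineage J,Lineage T),Lineage V),Lineage X).
Lineage T and Lineage J form a cherry on this tree, so they are sister taxa.

Lineage J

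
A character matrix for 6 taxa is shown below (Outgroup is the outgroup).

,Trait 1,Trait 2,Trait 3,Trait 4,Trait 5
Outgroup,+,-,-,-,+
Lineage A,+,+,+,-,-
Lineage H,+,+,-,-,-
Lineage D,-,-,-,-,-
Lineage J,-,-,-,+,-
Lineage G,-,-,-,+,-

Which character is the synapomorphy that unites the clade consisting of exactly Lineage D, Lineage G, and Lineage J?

Trait 1

Character polarity is set by the outgroup: the derived state is whichever differs from the outgroup's state, so for Trait 1, Trait 5 the derived state is '-', and for the remaining characters it is '+'.
Only Lineage D, Lineage G, and Lineage J show the derived state '-' for Trait 1, supporting them as a clade.
Trait 2 (derived state '+') is shared by Lineage A and Lineage H — a synapomorphy uniting that clade.
Trait 3 (derived state '+') is unique to Lineage A (autapomorphy; uninformative for grouping).
Trait 4: derived state '+' in Lineage G and Lineage J only — synapomorphy for {Lineage G, Lineage J}.
All ingroup taxa share the derived state '-' for Trait 5; it defines the ingroup but does not resolve relationships within it.
Most parsimonious ingroup topology: ((Lineage A,Lineage H),(Lineage D,(Lineage J,Lineage G))).
The clade {Lineage D, Lineage G, Lineage J} is supported by Trait 1: its derived state '-' occurs in exactly those taxa and in no other taxon (including the outgroup).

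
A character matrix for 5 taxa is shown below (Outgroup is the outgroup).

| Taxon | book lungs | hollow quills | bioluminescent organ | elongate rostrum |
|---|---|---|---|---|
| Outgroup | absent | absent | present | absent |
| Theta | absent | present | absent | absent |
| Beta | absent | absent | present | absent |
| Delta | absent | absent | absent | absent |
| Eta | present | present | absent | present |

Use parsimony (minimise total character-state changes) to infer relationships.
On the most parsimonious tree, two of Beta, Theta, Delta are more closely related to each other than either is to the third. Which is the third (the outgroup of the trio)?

Beta

Character polarity is set by the outgroup: the derived state is whichever differs from the outgroup's state, so for bioluminescent organ the derived state is 'absent', and for the remaining characters it is 'present'.
book lungs (derived state 'present') is unique to Eta (autapomorphy; uninformative for grouping).
hollow quills (derived state 'present') is shared by Eta and Theta — a synapomorphy uniting that clade.
Only Delta, Eta, and Theta show the derived state 'absent' for bioluminescent organ, supporting them as a clade.
elongate rostrum: derived state 'present' in Eta only — an autapomorphy, so it tells us nothing about relationships among taxa.
Most parsimonious ingroup topology: (((Theta,Eta),Delta),Beta).
Theta and Delta share a more recent common ancestor with each other than either does with Beta, so Beta is the least closely related of the three.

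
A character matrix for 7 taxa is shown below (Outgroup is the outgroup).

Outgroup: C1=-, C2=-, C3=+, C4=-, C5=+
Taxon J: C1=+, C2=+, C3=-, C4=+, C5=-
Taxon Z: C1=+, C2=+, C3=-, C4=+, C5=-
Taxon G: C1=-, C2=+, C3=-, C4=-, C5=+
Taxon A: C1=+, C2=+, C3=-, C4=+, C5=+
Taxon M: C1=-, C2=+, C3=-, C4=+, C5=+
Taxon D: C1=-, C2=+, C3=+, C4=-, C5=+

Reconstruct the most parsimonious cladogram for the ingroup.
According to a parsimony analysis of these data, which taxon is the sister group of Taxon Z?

Character polarity is set by the outgroup: the derived state is whichever differs from the outgroup's state, so for C3, C5 the derived state is '-', and for the remaining characters it is '+'.
C1 (derived state '+') is shared by Taxon A, Taxon J, and Taxon Z — a synapomorphy uniting that clade.
C2 (derived state '+') is shared by all ingroup taxa — unites the whole ingroup.
Only Taxon A, Taxon G, Taxon J, Taxon M, and Taxon Z show the derived state '-' for C3, supporting them as a clade.
C4: derived state '+' in Taxon A, Taxon J, Taxon M, and Taxon Z only — synapomorphy for {Taxon A, Taxon J, Taxon M, Taxon Z}.
C5: derived state '-' in Taxon J and Taxon Z only — synapomorphy for {Taxon J, Taxon Z}.
Most parsimonious ingroup topology: (((((Taxon J,Taxon Z),Taxon A),Taxon M),Taxon G),Taxon D).
Taxon Z and Taxon J form a cherry on this tree, so they are sister taxa.

Taxon J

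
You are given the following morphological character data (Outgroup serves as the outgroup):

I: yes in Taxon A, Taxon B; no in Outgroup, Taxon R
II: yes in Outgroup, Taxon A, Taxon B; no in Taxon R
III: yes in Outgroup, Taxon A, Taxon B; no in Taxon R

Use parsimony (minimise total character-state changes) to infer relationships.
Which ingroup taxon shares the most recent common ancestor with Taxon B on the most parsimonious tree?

Character polarity is set by the outgroup: the derived state is whichever differs from the outgroup's state, so for II, III the derived state is 'no', and for the remaining characters it is 'yes'.
I (derived state 'yes') is shared by Taxon A and Taxon B — a synapomorphy uniting that clade.
II: derived state 'no' in Taxon R only — an autapomorphy, so it tells us nothing about relationships among taxa.
III: derived state 'no' in Taxon R only — an autapomorphy, so it tells us nothing about relationships among taxa.
Most parsimonious ingroup topology: ((Taxon A,Taxon B),Taxon R).
Taxon B and Taxon A form a cherry on this tree, so they are sister taxa.

Taxon A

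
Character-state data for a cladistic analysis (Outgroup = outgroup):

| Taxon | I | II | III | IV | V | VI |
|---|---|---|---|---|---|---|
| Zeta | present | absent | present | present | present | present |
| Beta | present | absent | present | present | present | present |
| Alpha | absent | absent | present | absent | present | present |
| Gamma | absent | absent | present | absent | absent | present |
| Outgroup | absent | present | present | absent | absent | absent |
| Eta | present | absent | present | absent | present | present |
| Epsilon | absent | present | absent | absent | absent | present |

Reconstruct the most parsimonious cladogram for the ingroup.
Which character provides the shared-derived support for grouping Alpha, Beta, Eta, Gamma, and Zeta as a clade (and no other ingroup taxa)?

II

Character polarity is set by the outgroup: the derived state is whichever differs from the outgroup's state, so for II, III the derived state is 'absent', and for the remaining characters it is 'present'.
I: derived state 'present' in Beta, Eta, and Zeta only — synapomorphy for {Beta, Eta, Zeta}.
II: derived state 'absent' in Alpha, Beta, Eta, Gamma, and Zeta only — synapomorphy for {Alpha, Beta, Eta, Gamma, Zeta}.
III: derived state 'absent' in Epsilon only — an autapomorphy, so it tells us nothing about relationships among taxa.
IV (derived state 'present') is shared by Beta and Zeta — a synapomorphy uniting that clade.
V: derived state 'present' in Alpha, Beta, Eta, and Zeta only — synapomorphy for {Alpha, Beta, Eta, Zeta}.
All ingroup taxa share the derived state 'present' for VI; it defines the ingroup but does not resolve relationships within it.
Most parsimonious ingroup topology: (((((Beta,Zeta),Eta),Alpha),Gamma),Epsilon).
The clade {Alpha, Beta, Eta, Gamma, Zeta} is supported by II: its derived state 'absent' occurs in exactly those taxa and in no other taxon (including the outgroup).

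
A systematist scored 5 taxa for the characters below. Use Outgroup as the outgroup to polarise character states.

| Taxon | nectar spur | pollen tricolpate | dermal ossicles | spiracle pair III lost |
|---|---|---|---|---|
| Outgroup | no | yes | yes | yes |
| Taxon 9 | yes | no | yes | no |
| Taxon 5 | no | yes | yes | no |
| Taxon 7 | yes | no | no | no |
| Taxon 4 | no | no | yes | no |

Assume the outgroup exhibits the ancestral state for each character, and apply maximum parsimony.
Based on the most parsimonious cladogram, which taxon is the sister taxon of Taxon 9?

Taxon 7

Character polarity is set by the outgroup: the derived state is whichever differs from the outgroup's state, so for pollen tricolpate, dermal ossicles, spiracle pair III lost the derived state is 'no', and for the remaining characters it is 'yes'.
nectar spur (derived state 'yes') is shared by Taxon 7 and Taxon 9 — a synapomorphy uniting that clade.
pollen tricolpate (derived state 'no') is shared by Taxon 4, Taxon 7, and Taxon 9 — a synapomorphy uniting that clade.
dermal ossicles: derived state 'no' in Taxon 7 only — an autapomorphy, so it tells us nothing about relationships among taxa.
spiracle pair III lost (derived state 'no') is shared by all ingroup taxa — unites the whole ingroup.
Most parsimonious ingroup topology: (((Taxon 9,Taxon 7),Taxon 4),Taxon 5).
Taxon 9 and Taxon 7 form a cherry on this tree, so they are sister taxa.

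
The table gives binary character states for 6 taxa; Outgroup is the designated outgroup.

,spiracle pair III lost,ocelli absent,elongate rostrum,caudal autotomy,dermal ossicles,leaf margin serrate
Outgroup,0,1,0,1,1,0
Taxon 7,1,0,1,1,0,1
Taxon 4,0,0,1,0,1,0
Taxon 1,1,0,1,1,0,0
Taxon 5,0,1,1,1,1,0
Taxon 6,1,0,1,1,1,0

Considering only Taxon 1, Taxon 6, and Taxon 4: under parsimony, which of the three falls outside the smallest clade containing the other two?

Character polarity is set by the outgroup: the derived state is whichever differs from the outgroup's state, so for ocelli absent, caudal autotomy, dermal ossicles the derived state is '0', and for the remaining characters it is '1'.
Only Taxon 1, Taxon 6, and Taxon 7 show the derived state '1' for spiracle pair III lost, supporting them as a clade.
ocelli absent: derived state '0' in Taxon 1, Taxon 4, Taxon 6, and Taxon 7 only — synapomorphy for {Taxon 1, Taxon 4, Taxon 6, Taxon 7}.
elongate rostrum (derived state '1') is shared by all ingroup taxa — unites the whole ingroup.
caudal autotomy (derived state '0') is unique to Taxon 4 (autapomorphy; uninformative for grouping).
dermal ossicles (derived state '0') is shared by Taxon 1 and Taxon 7 — a synapomorphy uniting that clade.
leaf margin serrate (derived state '1') is unique to Taxon 7 (autapomorphy; uninformative for grouping).
Most parsimonious ingroup topology: ((((Taxon 7,Taxon 1),Taxon 6),Taxon 4),Taxon 5).
Taxon 6 and Taxon 1 share a more recent common ancestor with each other than either does with Taxon 4, so Taxon 4 is the least closely related of the three.

Taxon 4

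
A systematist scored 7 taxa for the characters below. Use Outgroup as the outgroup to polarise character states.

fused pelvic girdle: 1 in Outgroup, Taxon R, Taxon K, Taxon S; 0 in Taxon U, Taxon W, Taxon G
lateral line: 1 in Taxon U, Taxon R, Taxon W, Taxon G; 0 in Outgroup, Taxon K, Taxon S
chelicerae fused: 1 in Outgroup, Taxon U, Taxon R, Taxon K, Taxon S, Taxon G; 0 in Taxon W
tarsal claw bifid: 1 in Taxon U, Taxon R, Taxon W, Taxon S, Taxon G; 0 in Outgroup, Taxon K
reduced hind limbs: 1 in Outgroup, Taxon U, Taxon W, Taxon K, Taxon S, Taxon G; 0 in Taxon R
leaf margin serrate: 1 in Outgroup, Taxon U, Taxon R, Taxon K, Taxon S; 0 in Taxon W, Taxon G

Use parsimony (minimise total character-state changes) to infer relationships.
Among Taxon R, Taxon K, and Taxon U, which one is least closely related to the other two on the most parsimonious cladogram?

Character polarity is set by the outgroup: the derived state is whichever differs from the outgroup's state, so for fused pelvic girdle, chelicerae fused, reduced hind limbs, leaf margin serrate the derived state is '0', and for the remaining characters it is '1'.
Only Taxon G, Taxon U, and Taxon W show the derived state '0' for fused pelvic girdle, supporting them as a clade.
lateral line: derived state '1' in Taxon G, Taxon R, Taxon U, and Taxon W only — synapomorphy for {Taxon G, Taxon R, Taxon U, Taxon W}.
chelicerae fused: derived state '0' in Taxon W only — an autapomorphy, so it tells us nothing about relationships among taxa.
tarsal claw bifid (derived state '1') is shared by Taxon G, Taxon R, Taxon S, Taxon U, and Taxon W — a synapomorphy uniting that clade.
reduced hind limbs: derived state '0' in Taxon R only — an autapomorphy, so it tells us nothing about relationships among taxa.
leaf margin serrate (derived state '0') is shared by Taxon G and Taxon W — a synapomorphy uniting that clade.
Most parsimonious ingroup topology: ((((Taxon U,(Taxon W,Taxon G)),Taxon R),Taxon S),Taxon K).
Taxon R and Taxon U share a more recent common ancestor with each other than either does with Taxon K, so Taxon K is the least closely related of the three.

Taxon K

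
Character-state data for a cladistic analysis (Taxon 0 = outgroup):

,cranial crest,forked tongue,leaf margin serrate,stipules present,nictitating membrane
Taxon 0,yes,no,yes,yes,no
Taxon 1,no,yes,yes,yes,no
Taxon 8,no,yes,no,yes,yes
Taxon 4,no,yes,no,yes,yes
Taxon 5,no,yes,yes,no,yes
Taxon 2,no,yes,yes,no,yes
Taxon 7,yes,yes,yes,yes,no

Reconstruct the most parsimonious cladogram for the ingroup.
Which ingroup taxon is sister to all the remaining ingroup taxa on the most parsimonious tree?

Taxon 7

Character polarity is set by the outgroup: the derived state is whichever differs from the outgroup's state, so for cranial crest, leaf margin serrate, stipules present the derived state is 'no', and for the remaining characters it is 'yes'.
Only Taxon 1, Taxon 2, Taxon 4, Taxon 5, and Taxon 8 show the derived state 'no' for cranial crest, supporting them as a clade.
All ingroup taxa share the derived state 'yes' for forked tongue; it defines the ingroup but does not resolve relationships within it.
leaf margin serrate (derived state 'no') is shared by Taxon 4 and Taxon 8 — a synapomorphy uniting that clade.
Only Taxon 2 and Taxon 5 show the derived state 'no' for stipules present, supporting them as a clade.
Only Taxon 2, Taxon 4, Taxon 5, and Taxon 8 show the derived state 'yes' for nictitating membrane, supporting them as a clade.
Most parsimonious ingroup topology: ((Taxon 1,((Taxon 8,Taxon 4),(Taxon 5,Taxon 2))),Taxon 7).
Taxon 7 is sister to the clade containing all other ingroup taxa, so it is the earliest-diverging (most basal) ingroup lineage.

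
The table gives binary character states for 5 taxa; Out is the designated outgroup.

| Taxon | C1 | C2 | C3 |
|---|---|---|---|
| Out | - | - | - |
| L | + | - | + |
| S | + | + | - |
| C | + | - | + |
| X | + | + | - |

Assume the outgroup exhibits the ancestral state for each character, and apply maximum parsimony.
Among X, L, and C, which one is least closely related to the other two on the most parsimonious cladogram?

The outgroup has state '-' for every character, so '+' is the derived state throughout.
C1 (derived state '+') is shared by all ingroup taxa — unites the whole ingroup.
Only S and X show the derived state '+' for C2, supporting them as a clade.
C3 (derived state '+') is shared by C and L — a synapomorphy uniting that clade.
Most parsimonious ingroup topology: ((L,C),(S,X)).
C and L share a more recent common ancestor with each other than either does with X, so X is the least closely related of the three.

X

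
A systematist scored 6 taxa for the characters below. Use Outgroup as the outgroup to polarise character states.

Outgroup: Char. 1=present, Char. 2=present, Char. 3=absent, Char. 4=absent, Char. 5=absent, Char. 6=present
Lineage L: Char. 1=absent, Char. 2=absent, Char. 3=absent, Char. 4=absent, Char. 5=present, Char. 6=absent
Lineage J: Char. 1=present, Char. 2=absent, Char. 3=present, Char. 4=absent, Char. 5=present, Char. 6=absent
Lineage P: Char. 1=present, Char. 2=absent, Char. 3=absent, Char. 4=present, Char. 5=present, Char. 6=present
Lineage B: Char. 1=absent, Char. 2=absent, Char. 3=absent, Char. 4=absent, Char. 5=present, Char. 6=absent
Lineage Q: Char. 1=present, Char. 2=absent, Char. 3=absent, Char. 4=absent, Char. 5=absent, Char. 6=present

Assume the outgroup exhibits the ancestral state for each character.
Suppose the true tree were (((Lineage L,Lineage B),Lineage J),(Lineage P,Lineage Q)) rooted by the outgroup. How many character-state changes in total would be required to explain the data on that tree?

7

Map each character onto (((Lineage L,Lineage B),Lineage J),(Lineage P,Lineage Q)) (rooted by Outgroup) and count the minimum state changes it requires (Fitch parsimony):
Char. 1: 1; Char. 2: 1; Char. 3: 1; Char. 4: 1; Char. 5: 2; Char. 6: 1.
Total tree length = 7.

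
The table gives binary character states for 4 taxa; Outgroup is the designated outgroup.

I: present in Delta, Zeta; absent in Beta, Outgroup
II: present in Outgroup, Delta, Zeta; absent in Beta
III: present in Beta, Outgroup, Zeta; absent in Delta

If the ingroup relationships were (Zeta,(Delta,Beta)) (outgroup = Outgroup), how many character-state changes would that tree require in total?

Map each character onto (Zeta,(Delta,Beta)) (rooted by Outgroup) and count the minimum state changes it requires (Fitch parsimony):
I: 2; II: 1; III: 1.
Total tree length = 4.

4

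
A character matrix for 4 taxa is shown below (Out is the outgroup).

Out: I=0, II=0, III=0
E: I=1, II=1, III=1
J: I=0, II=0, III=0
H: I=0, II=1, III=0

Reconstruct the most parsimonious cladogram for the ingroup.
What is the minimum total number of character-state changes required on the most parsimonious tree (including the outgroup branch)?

The outgroup has state '0' for every character, so '1' is the derived state throughout.
I (derived state '1') is unique to E (autapomorphy; uninformative for grouping).
II: derived state '1' in E and H only — synapomorphy for {E, H}.
III (derived state '1') is unique to E (autapomorphy; uninformative for grouping).
Most parsimonious ingroup topology: ((E,H),J).
Changes per character on this tree: I: 1; II: 1; III: 1.
Total = 3.

3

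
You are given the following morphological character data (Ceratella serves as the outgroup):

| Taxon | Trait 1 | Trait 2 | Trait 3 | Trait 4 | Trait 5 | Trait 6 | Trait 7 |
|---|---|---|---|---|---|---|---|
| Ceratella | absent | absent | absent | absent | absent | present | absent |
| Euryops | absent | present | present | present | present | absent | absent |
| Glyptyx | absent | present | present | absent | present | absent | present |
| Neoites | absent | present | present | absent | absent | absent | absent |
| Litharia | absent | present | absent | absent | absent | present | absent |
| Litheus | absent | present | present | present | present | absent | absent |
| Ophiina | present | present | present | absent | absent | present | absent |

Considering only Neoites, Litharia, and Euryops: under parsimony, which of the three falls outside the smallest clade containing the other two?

Litharia

Character polarity is set by the outgroup: the derived state is whichever differs from the outgroup's state, so for Trait 6 the derived state is 'absent', and for the remaining characters it is 'present'.
Trait 1 (derived state 'present') is unique to Ophiina (autapomorphy; uninformative for grouping).
Trait 2 (derived state 'present') is shared by all ingroup taxa — unites the whole ingroup.
Only Euryops, Glyptyx, Litheus, Neoites, and Ophiina show the derived state 'present' for Trait 3, supporting them as a clade.
Trait 4: derived state 'present' in Euryops and Litheus only — synapomorphy for {Euryops, Litheus}.
Only Euryops, Glyptyx, and Litheus show the derived state 'present' for Trait 5, supporting them as a clade.
Trait 6: derived state 'absent' in Euryops, Glyptyx, Litheus, and Neoites only — synapomorphy for {Euryops, Glyptyx, Litheus, Neoites}.
Trait 7: derived state 'present' in Glyptyx only — an autapomorphy, so it tells us nothing about relationships among taxa.
Most parsimonious ingroup topology: (((((Euryops,Litheus),Glyptyx),Neoites),Ophiina),Litharia).
Euryops and Neoites share a more recent common ancestor with each other than either does with Litharia, so Litharia is the least closely related of the three.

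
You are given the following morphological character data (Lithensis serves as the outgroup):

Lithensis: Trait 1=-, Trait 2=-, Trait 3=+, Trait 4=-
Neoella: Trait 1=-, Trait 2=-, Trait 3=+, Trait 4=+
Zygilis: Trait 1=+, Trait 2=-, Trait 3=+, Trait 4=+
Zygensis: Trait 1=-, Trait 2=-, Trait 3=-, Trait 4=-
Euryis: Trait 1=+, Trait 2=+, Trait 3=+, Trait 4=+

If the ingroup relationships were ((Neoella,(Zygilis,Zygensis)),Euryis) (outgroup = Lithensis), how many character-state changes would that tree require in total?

6

Map each character onto ((Neoella,(Zygilis,Zygensis)),Euryis) (rooted by Lithensis) and count the minimum state changes it requires (Fitch parsimony):
Trait 1: 2; Trait 2: 1; Trait 3: 1; Trait 4: 2.
Total tree length = 6.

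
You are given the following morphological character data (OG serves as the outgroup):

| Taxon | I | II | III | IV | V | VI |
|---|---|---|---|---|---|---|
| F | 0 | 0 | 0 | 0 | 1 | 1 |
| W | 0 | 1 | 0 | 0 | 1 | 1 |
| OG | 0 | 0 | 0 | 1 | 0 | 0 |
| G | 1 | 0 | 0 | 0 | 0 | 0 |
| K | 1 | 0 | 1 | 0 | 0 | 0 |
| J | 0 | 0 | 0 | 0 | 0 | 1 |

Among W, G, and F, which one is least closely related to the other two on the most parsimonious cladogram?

G

Character polarity is set by the outgroup: the derived state is whichever differs from the outgroup's state, so for IV the derived state is '0', and for the remaining characters it is '1'.
I (derived state '1') is shared by G and K — a synapomorphy uniting that clade.
II: derived state '1' in W only — an autapomorphy, so it tells us nothing about relationships among taxa.
III (derived state '1') is unique to K (autapomorphy; uninformative for grouping).
IV (derived state '0') is shared by all ingroup taxa — unites the whole ingroup.
Only F and W show the derived state '1' for V, supporting them as a clade.
Only F, J, and W show the derived state '1' for VI, supporting them as a clade.
Most parsimonious ingroup topology: (((F,W),J),(K,G)).
F and W share a more recent common ancestor with each other than either does with G, so G is the least closely related of the three.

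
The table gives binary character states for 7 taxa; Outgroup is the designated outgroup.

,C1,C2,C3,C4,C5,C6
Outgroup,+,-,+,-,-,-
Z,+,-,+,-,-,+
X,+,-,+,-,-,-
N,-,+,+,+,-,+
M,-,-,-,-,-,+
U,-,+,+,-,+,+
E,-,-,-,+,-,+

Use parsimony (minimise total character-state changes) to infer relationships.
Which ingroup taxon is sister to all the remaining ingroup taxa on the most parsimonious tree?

Character polarity is set by the outgroup: the derived state is whichever differs from the outgroup's state, so for C1, C3 the derived state is '-', and for the remaining characters it is '+'.
C1 (derived state '-') is shared by E, M, N, and U — a synapomorphy uniting that clade.
Only N and U show the derived state '+' for C2, supporting them as a clade.
C3: derived state '-' in E and M only — synapomorphy for {E, M}.
C4 groups E and N, which is incompatible with the clades supported by the remaining characters; treating it as convergent (homoplasy) costs fewer steps than any alternative tree.
C5 (derived state '+') is unique to U (autapomorphy; uninformative for grouping).
Only E, M, N, U, and Z show the derived state '+' for C6, supporting them as a clade.
Most parsimonious ingroup topology: ((Z,((N,U),(M,E))),X).
X is sister to the clade containing all other ingroup taxa, so it is the earliest-diverging (most basal) ingroup lineage.

X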